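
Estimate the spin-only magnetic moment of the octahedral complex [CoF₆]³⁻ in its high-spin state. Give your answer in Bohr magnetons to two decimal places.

Each F⁻ contributes -1; 6 × (-1) = -6. With overall charge -3, Co is in the +3 oxidation state.
Group 9 minus oxidation state +3 gives a d⁶ configuration for Co³⁺.
Configuration: t₂g⁴ eg² → 4 unpaired electrons.
μ(spin-only) = √[4(4+2)] = √24 ≈ 4.90 Bohr magnetons.

4.90 Bohr magnetons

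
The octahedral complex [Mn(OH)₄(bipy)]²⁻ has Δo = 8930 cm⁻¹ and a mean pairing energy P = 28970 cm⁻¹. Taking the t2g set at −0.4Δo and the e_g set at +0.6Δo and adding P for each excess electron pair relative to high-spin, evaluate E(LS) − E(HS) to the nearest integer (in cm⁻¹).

40080

Ligand charges: 4×(-1) from OH⁻ and 1×(+0) from bipy sum to -4; with overall charge -2, Mn is +2.
Mn²⁺: group 7, so d-count = 7 − 2 = 5.
In the high-spin limit (t2g^3 e_g^2) the orbital term is 0.0Δo = 0 cm⁻¹, with no excess pairing.
Low-spin: t2g^5 e_g^0, orbital CFSE = -2.0Δo = -17860 cm⁻¹; plus 2 excess pairs × P = +57940 cm⁻¹; total 40080 cm⁻¹.
Thus E(LS) − E(HS) = 40080 cm⁻¹.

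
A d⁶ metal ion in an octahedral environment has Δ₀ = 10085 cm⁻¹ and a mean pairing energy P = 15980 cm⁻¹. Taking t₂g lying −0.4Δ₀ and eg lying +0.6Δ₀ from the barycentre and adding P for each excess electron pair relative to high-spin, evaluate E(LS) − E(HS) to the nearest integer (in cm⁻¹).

11790

High-spin d⁶ fills as t₂g⁴ eg² with CFSE 4(−0.4) + 2(+0.6) = -0.4Δ₀ = -4034 cm⁻¹.
Low-spin t₂g⁶ eg⁰ gives -2.4Δ₀ = -24204 cm⁻¹, but forming 2 extra pairs costs 2P = 31960 cm⁻¹, so E(LS) = -24204 + 31960 = 7756 cm⁻¹.
Thus E(LS) − E(HS) = 11790 cm⁻¹.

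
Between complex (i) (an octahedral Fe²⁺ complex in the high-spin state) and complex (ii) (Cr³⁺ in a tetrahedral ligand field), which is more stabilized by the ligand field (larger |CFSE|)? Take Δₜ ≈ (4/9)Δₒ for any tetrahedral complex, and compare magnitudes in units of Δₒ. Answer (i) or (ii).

(i): Fe is in group 8, so Fe²⁺ is d⁶ (8 − 2 = 6); t₂g⁴ eg², CFSE = -0.4Δₒ.
(ii): Cr is in group 6, so Cr³⁺ is d³ (6 − 3 = 3); Tetrahedral fields are weak (Δₜ ≈ 4/9 Δₒ), so electrons fill high-spin; e² t₂¹, CFSE = -0.8Δₜ ≈ -0.36Δₒ.
So (i) has the larger |CFSE|.

(i)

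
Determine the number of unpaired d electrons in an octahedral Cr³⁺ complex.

3

Cr sits in group 6; removing 3 electrons leaves Cr³⁺ with 6 − 3 = 3 d electrons.
For octahedral d³ the high- and low-spin configurations coincide.
Configuration: t₂g³ eg⁰, giving 3 unpaired electrons.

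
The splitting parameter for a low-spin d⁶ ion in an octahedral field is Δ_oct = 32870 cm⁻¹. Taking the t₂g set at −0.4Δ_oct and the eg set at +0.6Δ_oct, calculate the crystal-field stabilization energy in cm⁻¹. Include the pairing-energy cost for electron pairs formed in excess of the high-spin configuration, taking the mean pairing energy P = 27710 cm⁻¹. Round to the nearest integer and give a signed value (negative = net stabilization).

Configuration: t₂g⁶ eg⁰.
CFSE(orbital) = 6×(-0.4Δ_oct) + 0×(0.6Δ_oct) = -2.4Δ_oct; with Δ_oct = 32870 cm⁻¹ that is -78888 cm⁻¹.
Relative to high-spin t₂g⁴ eg² (1 paired), the low-spin configuration has 2 additional pairs, contributing +2 × 27710 = +55420 cm⁻¹.
Combining: -78888 + 55420 = -23468 cm⁻¹.

-23468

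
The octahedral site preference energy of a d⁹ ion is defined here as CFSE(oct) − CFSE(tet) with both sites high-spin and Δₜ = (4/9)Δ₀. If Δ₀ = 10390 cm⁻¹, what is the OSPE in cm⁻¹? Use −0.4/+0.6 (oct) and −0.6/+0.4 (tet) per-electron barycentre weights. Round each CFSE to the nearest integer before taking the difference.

-4387

In an octahedral site d⁹ (HS) is t₂g⁶ eg³, giving CFSE(oct) = -0.6Δ₀ = -6234 cm⁻¹.
In a tetrahedral site the filling is e⁴ t₂⁵: CFSE(tet) = -0.4Δₜ = -0.4 × (4/9)(10390) = -1847 cm⁻¹.
OSPE = CFSE(oct) − CFSE(tet) = -6234 − (-1847) = -4387 cm⁻¹.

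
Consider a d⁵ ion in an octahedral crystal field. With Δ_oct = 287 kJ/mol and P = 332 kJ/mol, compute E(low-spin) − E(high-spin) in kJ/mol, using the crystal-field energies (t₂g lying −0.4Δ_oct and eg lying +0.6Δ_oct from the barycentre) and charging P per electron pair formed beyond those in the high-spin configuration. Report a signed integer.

90

High-spin: t₂g³ eg², CFSE = 0.0Δ_oct = 0 kJ/mol.
Low-spin t₂g⁵ eg⁰ gives -2.0Δ_oct = -574 kJ/mol, but forming 2 extra pairs costs 2P = 664 kJ/mol, so E(LS) = -574 + 664 = 90 kJ/mol.
The difference is 90 − (0) = 90 kJ/mol, so high-spin lies lower.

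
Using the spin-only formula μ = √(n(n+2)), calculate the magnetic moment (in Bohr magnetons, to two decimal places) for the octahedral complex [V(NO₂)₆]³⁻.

Each NO₂⁻ contributes -1; 6 × (-1) = -6. With overall charge -3, V is in the +3 oxidation state.
Group 5 minus oxidation state +3 gives a d² configuration for V³⁺.
For octahedral d² the high- and low-spin configurations coincide.
Configuration: t₂g² eg⁰ → 2 unpaired electrons.
μ(spin-only) = √[2(2+2)] = √8 ≈ 2.83 Bohr magnetons.

2.83 Bohr magnetons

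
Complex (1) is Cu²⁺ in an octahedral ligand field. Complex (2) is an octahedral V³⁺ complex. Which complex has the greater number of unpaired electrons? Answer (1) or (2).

(2)

(1): Group 11 minus oxidation state +2 gives a d⁹ configuration for Cu²⁺; t₂g⁶ eg³ → 1 unpaired.
(2): V sits in group 5; removing 3 electrons leaves V³⁺ with 5 − 3 = 2 d electrons; t₂g² eg⁰ → 2 unpaired.
So (2) has more unpaired electrons.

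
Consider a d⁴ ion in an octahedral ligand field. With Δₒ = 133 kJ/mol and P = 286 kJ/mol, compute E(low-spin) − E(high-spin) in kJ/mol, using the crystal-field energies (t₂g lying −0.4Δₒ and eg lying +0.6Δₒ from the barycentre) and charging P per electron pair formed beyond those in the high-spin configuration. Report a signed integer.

In the high-spin limit (t₂g³ eg¹) the orbital term is -0.6Δₒ = -80 kJ/mol, with no excess pairing.
Low-spin: t₂g⁴ eg⁰, orbital CFSE = -1.6Δₒ = -213 kJ/mol; plus 1 excess pair × P = +286 kJ/mol; total 73 kJ/mol.
The difference is 73 − (-80) = 153 kJ/mol, so high-spin lies lower.

153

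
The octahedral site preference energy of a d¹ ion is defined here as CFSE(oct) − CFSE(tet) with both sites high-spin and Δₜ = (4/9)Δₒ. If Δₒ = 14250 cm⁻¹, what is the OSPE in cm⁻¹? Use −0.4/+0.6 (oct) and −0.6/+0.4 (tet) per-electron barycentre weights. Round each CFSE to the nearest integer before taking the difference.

In an octahedral site d¹ (HS) is t2g^1 e_g^0, giving CFSE(oct) = -0.4Δₒ = -5700 cm⁻¹.
Tetrahedral: e^1 t2^0, CFSE = 1(−0.6) + 0(+0.4) = -0.6Δₜ = -0.6 × (4/9) × 14250 = -3800 cm⁻¹.
OSPE = CFSE(oct) − CFSE(tet) = -5700 − (-3800) = -1900 cm⁻¹.

-1900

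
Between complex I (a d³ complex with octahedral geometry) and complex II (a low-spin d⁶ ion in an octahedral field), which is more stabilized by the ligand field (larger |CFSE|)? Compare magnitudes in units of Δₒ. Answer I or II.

II

I: t2g^3 e_g^0, CFSE = -1.2Δₒ.
II: t2g^6 e_g^0, CFSE = -2.4Δₒ.
So II has the larger |CFSE|.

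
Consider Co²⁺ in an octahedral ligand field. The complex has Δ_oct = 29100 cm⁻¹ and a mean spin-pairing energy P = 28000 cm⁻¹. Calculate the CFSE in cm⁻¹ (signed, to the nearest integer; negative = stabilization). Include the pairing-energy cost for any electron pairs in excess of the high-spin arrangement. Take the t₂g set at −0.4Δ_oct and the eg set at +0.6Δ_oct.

Co²⁺: group 9, so d-count = 9 − 2 = 7.
Since Δ_oct = 29100 cm⁻¹ > P = 28000 cm⁻¹, the complex adopts the low-spin configuration.
Filling d⁷ accordingly: t₂g⁶ eg¹.
Orbital CFSE = -1.8Δ_oct = -1.8 × 29100 = -52380 cm⁻¹.
Excess pairs vs high-spin: 3 − 2 = 1; pairing cost = +28000 cm⁻¹.
Net CFSE = -52380 + 28000 = -24380 cm⁻¹.

-24380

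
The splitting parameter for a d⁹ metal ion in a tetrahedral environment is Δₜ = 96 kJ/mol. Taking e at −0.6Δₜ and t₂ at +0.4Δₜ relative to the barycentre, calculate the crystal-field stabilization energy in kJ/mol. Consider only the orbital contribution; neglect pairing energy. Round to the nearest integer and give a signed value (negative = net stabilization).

Tetrahedral fields are weak (Δₜ ≈ 4/9 Δₒ), so electrons fill high-spin.
Configuration: e⁴ t₂⁵.
The orbital stabilization is -0.4Δₜ = -0.4 × 96 = -38 kJ/mol.

-38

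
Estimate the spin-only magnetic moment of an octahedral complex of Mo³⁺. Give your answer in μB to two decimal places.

Group 6 minus oxidation state +3 gives a d³ configuration for Mo³⁺.
Configuration: t₂g³ eg⁰ → 3 unpaired electrons.
μ(spin-only) = √[3(3+2)] = √15 ≈ 3.87 μB.

3.87 μB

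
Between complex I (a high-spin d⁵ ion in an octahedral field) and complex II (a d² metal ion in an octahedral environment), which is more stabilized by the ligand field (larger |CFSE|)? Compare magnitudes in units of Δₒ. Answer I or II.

I: t₂g³ eg², CFSE = 0.0Δₒ.
II: t₂g² eg⁰, CFSE = -0.8Δₒ.
So II has the larger |CFSE|.

II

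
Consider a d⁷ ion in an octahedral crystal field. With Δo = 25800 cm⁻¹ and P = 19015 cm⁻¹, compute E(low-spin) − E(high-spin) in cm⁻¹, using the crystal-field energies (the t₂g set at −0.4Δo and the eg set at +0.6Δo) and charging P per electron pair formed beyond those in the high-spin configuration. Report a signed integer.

-6785

High-spin: t₂g⁵ eg², CFSE = -0.8Δo = -20640 cm⁻¹.
For low-spin the configuration is t₂g⁶ eg¹: orbital energy -1.8 × 25800 = -46440 cm⁻¹, and 1 additional pair relative to high-spin adds 19015 cm⁻¹, giving -27425 cm⁻¹.
Thus E(LS) − E(HS) = -6785 cm⁻¹.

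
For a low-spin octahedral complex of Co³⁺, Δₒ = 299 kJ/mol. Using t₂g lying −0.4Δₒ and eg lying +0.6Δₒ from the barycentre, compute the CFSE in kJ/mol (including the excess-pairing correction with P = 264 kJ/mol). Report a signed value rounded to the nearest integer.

-190

Co is in group 9, so Co³⁺ is d⁶ (9 − 3 = 6).
The d⁶ electrons fill as t₂g⁶ eg⁰.
CFSE(orbital) = 6×(-0.4Δₒ) + 0×(0.6Δₒ) = -2.4Δₒ; with Δₒ = 299 kJ/mol that is -718 kJ/mol.
Pairing penalty: 3 pairs vs 1 in the high-spin reference → 2 extra × P = 528 kJ/mol.
Net CFSE = -718 + 528 = -190 kJ/mol.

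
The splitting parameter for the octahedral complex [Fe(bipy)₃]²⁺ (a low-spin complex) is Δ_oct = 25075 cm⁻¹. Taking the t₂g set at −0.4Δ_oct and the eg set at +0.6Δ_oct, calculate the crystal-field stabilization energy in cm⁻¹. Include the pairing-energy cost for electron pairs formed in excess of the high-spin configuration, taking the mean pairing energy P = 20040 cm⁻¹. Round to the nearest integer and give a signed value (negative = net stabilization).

bipy is neutral, so the +2 overall charge sits on Fe: oxidation state +2.
Fe is in group 8, so Fe²⁺ is d⁶ (8 − 2 = 6).
The d⁶ electrons fill as t₂g⁶ eg⁰.
The orbital stabilization is -2.4Δ_oct = -2.4 × 25075 = -60180 cm⁻¹.
High-spin d⁶ would be t₂g⁴ eg² with 1 pair; low-spin has 3, so 2 excess pairs cost +2P = +40080 cm⁻¹.
Combining: -60180 + 40080 = -20100 cm⁻¹.

-20100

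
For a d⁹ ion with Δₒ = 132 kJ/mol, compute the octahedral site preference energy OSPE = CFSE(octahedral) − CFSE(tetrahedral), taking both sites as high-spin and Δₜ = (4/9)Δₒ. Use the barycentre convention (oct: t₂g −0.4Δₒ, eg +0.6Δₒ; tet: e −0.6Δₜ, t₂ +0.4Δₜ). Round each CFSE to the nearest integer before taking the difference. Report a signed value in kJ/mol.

-56

Octahedral high-spin t2g^6 e_g^3: CFSE = -0.6 × 132 = -79 kJ/mol.
In a tetrahedral site the filling is e^4 t2^5: CFSE(tet) = -0.4Δₜ = -0.4 × (4/9)(132) = -23 kJ/mol.
OSPE = CFSE(oct) − CFSE(tet) = -79 − (-23) = -56 kJ/mol.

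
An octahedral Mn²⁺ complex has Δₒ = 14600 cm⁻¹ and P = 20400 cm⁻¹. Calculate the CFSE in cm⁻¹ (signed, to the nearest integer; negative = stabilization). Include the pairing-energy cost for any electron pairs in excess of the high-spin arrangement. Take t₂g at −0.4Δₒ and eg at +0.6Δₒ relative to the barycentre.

0

Mn²⁺: group 7, so d-count = 7 − 2 = 5.
Here Δₒ < P (14600 < 20400), so the high-spin state is favoured.
Configuration: t₂g³ eg².
Orbital CFSE = 0.0Δₒ = 0.0 × 14600 = 0 cm⁻¹.
High-spin has no excess pairs, so no pairing correction applies.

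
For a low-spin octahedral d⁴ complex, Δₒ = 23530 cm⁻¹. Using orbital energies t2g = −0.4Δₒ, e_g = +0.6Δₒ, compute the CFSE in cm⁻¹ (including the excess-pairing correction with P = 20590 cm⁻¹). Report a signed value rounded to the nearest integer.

Electron filling gives t2g^4 e_g^0.
The orbital stabilization is -1.6Δₒ = -1.6 × 23530 = -37648 cm⁻¹.
High-spin d⁴ would be t2g^3 e_g^1 with 0 pairs; low-spin has 1, so 1 excess pair costs +1P = +20590 cm⁻¹.
Overall CFSE = -37648 + 20590 = -17058 cm⁻¹.

-17058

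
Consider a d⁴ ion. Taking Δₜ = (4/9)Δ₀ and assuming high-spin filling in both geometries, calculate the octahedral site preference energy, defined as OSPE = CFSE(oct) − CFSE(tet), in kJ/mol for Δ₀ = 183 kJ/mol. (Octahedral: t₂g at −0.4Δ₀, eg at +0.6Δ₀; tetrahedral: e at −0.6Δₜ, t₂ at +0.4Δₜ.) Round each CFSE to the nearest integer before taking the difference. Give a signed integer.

Octahedral high-spin t2g^3 e_g^1: CFSE = -0.6 × 183 = -110 kJ/mol.
Tetrahedral: e^2 t2^2, CFSE = 2(−0.6) + 2(+0.4) = -0.4Δₜ = -0.4 × (4/9) × 183 = -33 kJ/mol.
Subtracting, OSPE = -110 − (-33) = -77 kJ/mol.

-77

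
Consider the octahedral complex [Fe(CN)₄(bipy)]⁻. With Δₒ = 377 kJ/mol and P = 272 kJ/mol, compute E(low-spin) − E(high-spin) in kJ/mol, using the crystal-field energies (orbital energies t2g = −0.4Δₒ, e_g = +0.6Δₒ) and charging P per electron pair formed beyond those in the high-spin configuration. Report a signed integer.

Ligand charges: 4×(-1) from CN⁻ and 1×(+0) from bipy sum to -4; with overall charge -1, Fe is +3.
Group 8 minus oxidation state +3 gives a d⁵ configuration for Fe³⁺.
High-spin: t2g^3 e_g^2, CFSE = 0.0Δₒ = 0 kJ/mol.
Low-spin: t2g^5 e_g^0, orbital CFSE = -2.0Δₒ = -754 kJ/mol; plus 2 excess pairs × P = +544 kJ/mol; total -210 kJ/mol.
The difference is -210 − (0) = -210 kJ/mol, so low-spin lies lower.

-210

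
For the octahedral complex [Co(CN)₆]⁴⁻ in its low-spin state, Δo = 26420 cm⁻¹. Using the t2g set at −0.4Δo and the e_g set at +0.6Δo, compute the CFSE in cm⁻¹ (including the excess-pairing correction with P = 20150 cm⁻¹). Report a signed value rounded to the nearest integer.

Each CN⁻ contributes -1; 6 × (-1) = -6. With overall charge -4, Co is in the +2 oxidation state.
Co sits in group 9; removing 2 electrons leaves Co²⁺ with 9 − 2 = 7 d electrons.
Electron filling gives t2g^6 e_g^1.
CFSE(orbital) = 6×(-0.4Δo) + 1×(0.6Δo) = -1.8Δo; with Δo = 26420 cm⁻¹ that is -47556 cm⁻¹.
High-spin d⁷ would be t2g^5 e_g^2 with 2 pairs; low-spin has 3, so 1 excess pair costs +1P = +20150 cm⁻¹.
Overall CFSE = -47556 + 20150 = -27406 cm⁻¹.

-27406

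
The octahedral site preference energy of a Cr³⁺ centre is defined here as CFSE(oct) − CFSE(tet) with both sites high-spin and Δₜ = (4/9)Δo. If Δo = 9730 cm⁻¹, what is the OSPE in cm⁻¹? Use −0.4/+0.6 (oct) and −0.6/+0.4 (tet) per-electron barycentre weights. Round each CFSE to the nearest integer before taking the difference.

-8216

Cr is in group 6, so Cr³⁺ is d³ (6 − 3 = 3).
Octahedral (high-spin): t2g^3 e_g^0, CFSE = 3(−0.4) + 0(+0.6) = -1.2Δo = -1.2 × 9730 = -11676 cm⁻¹.
Tetrahedral: e^2 t2^1, CFSE = 2(−0.6) + 1(+0.4) = -0.8Δₜ = -0.8 × (4/9) × 9730 = -3460 cm⁻¹.
OSPE = CFSE(oct) − CFSE(tet) = -11676 − (-3460) = -8216 cm⁻¹.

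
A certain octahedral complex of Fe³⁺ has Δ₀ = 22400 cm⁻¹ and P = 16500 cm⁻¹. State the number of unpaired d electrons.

Fe³⁺: group 8, so d-count = 8 − 3 = 5.
With Δ₀ > P the complex is low-spin.
Filling d⁵ accordingly: t₂g⁵ eg⁰.
Unpaired electrons: 1.

1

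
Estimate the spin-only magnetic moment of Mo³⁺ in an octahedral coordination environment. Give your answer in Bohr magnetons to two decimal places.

Mo³⁺: group 6, so d-count = 6 − 3 = 3.
Configuration: t₂g³ eg⁰ → 3 unpaired electrons.
μ(spin-only) = √[3(3+2)] = √15 ≈ 3.87 Bohr magnetons.

3.87 Bohr magnetons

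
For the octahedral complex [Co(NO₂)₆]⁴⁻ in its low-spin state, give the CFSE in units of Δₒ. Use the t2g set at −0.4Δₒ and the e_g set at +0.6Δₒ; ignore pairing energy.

Each NO₂⁻ contributes -1; 6 × (-1) = -6. With overall charge -4, Co is in the +2 oxidation state.
Co is in group 9, so Co²⁺ is d⁷ (9 − 2 = 7).
Configuration: t2g^6 e_g^1.
CFSE = 6(-0.4Δₒ) + 1(0.6Δₒ) = -2.4Δₒ + 0.6Δₒ = -1.8Δₒ.

-1.8 Δₒ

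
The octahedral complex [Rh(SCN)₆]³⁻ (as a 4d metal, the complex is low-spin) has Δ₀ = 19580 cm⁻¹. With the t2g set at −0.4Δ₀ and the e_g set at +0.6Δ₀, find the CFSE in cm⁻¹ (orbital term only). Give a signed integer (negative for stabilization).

-46992

Each SCN⁻ contributes -1; 6 × (-1) = -6. With overall charge -3, Rh is in the +3 oxidation state.
Rh is in group 9, so Rh³⁺ is d⁶ (9 − 3 = 6).
Electron filling gives t2g^6 e_g^0.
CFSE(orbital) = 6×(-0.4Δ₀) + 0×(0.6Δ₀) = -2.4Δ₀; with Δ₀ = 19580 cm⁻¹ that is -46992 cm⁻¹.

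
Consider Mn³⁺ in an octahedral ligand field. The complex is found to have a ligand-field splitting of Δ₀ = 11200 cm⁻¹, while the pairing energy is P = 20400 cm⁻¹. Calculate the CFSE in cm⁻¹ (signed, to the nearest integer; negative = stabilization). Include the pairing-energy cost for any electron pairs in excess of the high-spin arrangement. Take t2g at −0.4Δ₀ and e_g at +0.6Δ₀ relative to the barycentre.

-6720

Mn³⁺: group 7, so d-count = 7 − 3 = 4.
Here Δ₀ < P (11200 < 20400), so the high-spin state is favoured.
Configuration: t2g^3 e_g^1.
Orbital CFSE = -0.6Δ₀ = -0.6 × 11200 = -6720 cm⁻¹.
High-spin has no excess pairs, so no pairing correction applies.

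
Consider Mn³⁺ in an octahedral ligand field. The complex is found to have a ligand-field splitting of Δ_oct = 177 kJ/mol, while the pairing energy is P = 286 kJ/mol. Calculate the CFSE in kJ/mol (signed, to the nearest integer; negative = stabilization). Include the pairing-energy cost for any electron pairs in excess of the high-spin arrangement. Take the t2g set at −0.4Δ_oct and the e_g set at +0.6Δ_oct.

-106

Mn sits in group 7; removing 3 electrons leaves Mn³⁺ with 7 − 3 = 4 d electrons.
Δ_oct < P, so pairing is avoided: the ground state is high-spin.
That gives t2g^3 e_g^1.
Orbital CFSE = -0.6Δ_oct = -0.6 × 177 = -106 kJ/mol.
High-spin has no excess pairs, so no pairing correction applies.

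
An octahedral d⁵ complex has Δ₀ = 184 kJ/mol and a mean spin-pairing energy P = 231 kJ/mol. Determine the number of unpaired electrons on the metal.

5

Here Δ₀ < P (184 < 231), so the high-spin state is favoured.
Configuration: t2g^3 e_g^2.
Unpaired electrons: 5.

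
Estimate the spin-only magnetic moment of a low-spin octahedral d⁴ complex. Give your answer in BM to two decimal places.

Configuration: t2g^4 e_g^0 → 2 unpaired electrons.
μ(spin-only) = √[2(2+2)] = √8 ≈ 2.83 BM.

2.83 BM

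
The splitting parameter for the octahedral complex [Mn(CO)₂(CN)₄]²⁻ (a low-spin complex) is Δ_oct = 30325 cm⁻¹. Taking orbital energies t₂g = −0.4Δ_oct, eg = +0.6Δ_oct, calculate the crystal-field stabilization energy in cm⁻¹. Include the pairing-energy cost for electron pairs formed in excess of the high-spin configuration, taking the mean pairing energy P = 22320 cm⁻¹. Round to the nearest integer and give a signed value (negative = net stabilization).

Ligand charges: 2×(+0) from CO and 4×(-1) from CN⁻ sum to -4; with overall charge -2, Mn is +2.
Mn is in group 7, so Mn²⁺ is d⁵ (7 − 2 = 5).
Configuration: t₂g⁵ eg⁰.
CFSE(orbital) = 5×(-0.4Δ_oct) + 0×(0.6Δ_oct) = -2.0Δ_oct; with Δ_oct = 30325 cm⁻¹ that is -60650 cm⁻¹.
Pairing penalty: 2 pairs vs 0 in the high-spin reference → 2 extra × P = 44640 cm⁻¹.
Overall CFSE = -60650 + 44640 = -16010 cm⁻¹.

-16010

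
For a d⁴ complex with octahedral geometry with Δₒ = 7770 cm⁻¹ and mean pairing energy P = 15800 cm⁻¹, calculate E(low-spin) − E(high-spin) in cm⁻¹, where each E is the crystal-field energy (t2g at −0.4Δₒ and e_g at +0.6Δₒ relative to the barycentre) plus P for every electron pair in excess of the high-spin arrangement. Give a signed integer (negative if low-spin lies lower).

High-spin d⁴ fills as t2g^3 e_g^1 with CFSE 3(−0.4) + 1(+0.6) = -0.6Δₒ = -4662 cm⁻¹.
Low-spin: t2g^4 e_g^0, orbital CFSE = -1.6Δₒ = -12432 cm⁻¹; plus 1 excess pair × P = +15800 cm⁻¹; total 3368 cm⁻¹.
The difference is 3368 − (-4662) = 8030 cm⁻¹, so high-spin lies lower.

8030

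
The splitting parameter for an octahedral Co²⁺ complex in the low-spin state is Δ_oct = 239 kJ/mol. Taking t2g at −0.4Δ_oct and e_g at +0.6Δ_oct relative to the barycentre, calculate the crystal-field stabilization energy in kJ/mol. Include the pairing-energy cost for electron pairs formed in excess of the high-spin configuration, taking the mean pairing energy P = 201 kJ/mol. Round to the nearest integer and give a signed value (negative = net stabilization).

-229

Co sits in group 9; removing 2 electrons leaves Co²⁺ with 9 − 2 = 7 d electrons.
Configuration: t2g^6 e_g^1.
CFSE(orbital) = 6×(-0.4Δ_oct) + 1×(0.6Δ_oct) = -1.8Δ_oct; with Δ_oct = 239 kJ/mol that is -430 kJ/mol.
Pairing penalty: 3 pairs vs 2 in the high-spin reference → 1 extra × P = 201 kJ/mol.
Combining: -430 + 201 = -229 kJ/mol.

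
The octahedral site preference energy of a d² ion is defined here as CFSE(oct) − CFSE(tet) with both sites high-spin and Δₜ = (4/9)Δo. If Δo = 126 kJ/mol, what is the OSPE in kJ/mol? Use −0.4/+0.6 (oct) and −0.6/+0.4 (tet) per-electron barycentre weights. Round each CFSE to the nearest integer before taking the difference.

-34

In an octahedral site d² (HS) is t2g^2 e_g^0, giving CFSE(oct) = -0.8Δo = -101 kJ/mol.
Tetrahedral e^2 t2^0 gives -1.2Δₜ = -1.2 × (4/9) × 126 = -67 kJ/mol.
Subtracting, OSPE = -101 − (-67) = -34 kJ/mol.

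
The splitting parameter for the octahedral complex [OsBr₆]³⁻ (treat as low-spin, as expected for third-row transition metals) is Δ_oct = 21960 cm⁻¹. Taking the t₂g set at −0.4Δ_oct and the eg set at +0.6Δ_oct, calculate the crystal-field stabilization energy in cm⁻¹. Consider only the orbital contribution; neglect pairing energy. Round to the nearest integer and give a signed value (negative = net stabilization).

Each Br⁻ contributes -1; 6 × (-1) = -6. With overall charge -3, Os is in the +3 oxidation state.
Os is in group 8, so Os³⁺ is d⁵ (8 − 3 = 5).
The d⁵ electrons fill as t₂g⁵ eg⁰.
Orbital CFSE = 5(-0.4) + 0(0.6) = -2.0Δ_oct = -2.0 × 21960 = -43920 cm⁻¹.

-43920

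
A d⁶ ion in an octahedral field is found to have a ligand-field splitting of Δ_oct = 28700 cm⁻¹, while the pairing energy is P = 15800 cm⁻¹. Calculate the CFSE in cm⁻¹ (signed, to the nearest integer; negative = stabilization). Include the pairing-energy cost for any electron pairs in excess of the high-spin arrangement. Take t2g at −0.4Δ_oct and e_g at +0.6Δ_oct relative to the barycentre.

-37280

Since Δ_oct = 28700 cm⁻¹ > P = 15800 cm⁻¹, the complex adopts the low-spin configuration.
Filling d⁶ accordingly: t2g^6 e_g^0.
Orbital CFSE = -2.4Δ_oct = -2.4 × 28700 = -68880 cm⁻¹.
Excess pairs vs high-spin: 3 − 1 = 2; pairing cost = +31600 cm⁻¹.
Net CFSE = -68880 + 31600 = -37280 cm⁻¹.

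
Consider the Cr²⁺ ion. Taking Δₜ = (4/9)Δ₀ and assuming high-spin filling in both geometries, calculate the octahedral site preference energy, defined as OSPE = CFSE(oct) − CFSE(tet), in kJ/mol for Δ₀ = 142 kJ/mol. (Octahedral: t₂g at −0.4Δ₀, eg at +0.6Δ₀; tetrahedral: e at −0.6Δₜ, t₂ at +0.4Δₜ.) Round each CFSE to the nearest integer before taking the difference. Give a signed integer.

Cr²⁺: group 6, so d-count = 6 − 2 = 4.
In an octahedral site d⁴ (HS) is t₂g³ eg¹, giving CFSE(oct) = -0.6Δ₀ = -85 kJ/mol.
In a tetrahedral site the filling is e² t₂²: CFSE(tet) = -0.4Δₜ = -0.4 × (4/9)(142) = -25 kJ/mol.
Subtracting, OSPE = -85 − (-25) = -60 kJ/mol.

-60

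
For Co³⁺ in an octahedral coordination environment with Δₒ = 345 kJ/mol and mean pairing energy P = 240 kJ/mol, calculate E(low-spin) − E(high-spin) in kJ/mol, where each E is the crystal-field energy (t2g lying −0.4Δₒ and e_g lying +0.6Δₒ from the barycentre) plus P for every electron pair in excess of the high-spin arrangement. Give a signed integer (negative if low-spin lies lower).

-210

Group 9 minus oxidation state +3 gives a d⁶ configuration for Co³⁺.
High-spin: t2g^4 e_g^2, CFSE = -0.4Δₒ = -138 kJ/mol.
For low-spin the configuration is t2g^6 e_g^0: orbital energy -2.4 × 345 = -828 kJ/mol, and 2 additional pairs relative to high-spin add 480 kJ/mol, giving -348 kJ/mol.
Thus E(LS) − E(HS) = -210 kJ/mol.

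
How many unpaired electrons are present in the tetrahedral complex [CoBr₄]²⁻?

Each Br⁻ contributes -1; 4 × (-1) = -4. With overall charge -2, Co is in the +2 oxidation state.
Group 9 minus oxidation state +2 gives a d⁷ configuration for Co²⁺.
Tetrahedral fields are weak (Δₜ ≈ 4/9 Δₒ), so electrons fill high-spin.
Configuration: e^4 t2^3, giving 3 unpaired electrons.

3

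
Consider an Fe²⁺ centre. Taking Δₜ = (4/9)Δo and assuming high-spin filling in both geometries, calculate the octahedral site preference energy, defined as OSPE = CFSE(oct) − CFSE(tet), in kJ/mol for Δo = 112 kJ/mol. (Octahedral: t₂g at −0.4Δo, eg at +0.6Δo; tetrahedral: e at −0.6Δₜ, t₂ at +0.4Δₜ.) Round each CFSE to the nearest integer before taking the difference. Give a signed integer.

Fe is in group 8, so Fe²⁺ is d⁶ (8 − 2 = 6).
In an octahedral site d⁶ (HS) is t₂g⁴ eg², giving CFSE(oct) = -0.4Δo = -45 kJ/mol.
Tetrahedral: e³ t₂³, CFSE = 3(−0.6) + 3(+0.4) = -0.6Δₜ = -0.6 × (4/9) × 112 = -30 kJ/mol.
Subtracting, OSPE = -45 − (-30) = -15 kJ/mol.

-15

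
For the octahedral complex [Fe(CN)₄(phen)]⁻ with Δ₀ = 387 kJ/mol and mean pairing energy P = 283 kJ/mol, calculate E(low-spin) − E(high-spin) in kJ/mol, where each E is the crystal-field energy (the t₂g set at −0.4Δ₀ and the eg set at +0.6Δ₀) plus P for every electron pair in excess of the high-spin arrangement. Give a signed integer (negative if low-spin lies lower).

-208

Ligand charges: 4×(-1) from CN⁻ and 1×(+0) from phen sum to -4; with overall charge -1, Fe is +3.
Fe sits in group 8; removing 3 electrons leaves Fe³⁺ with 8 − 3 = 5 d electrons.
In the high-spin limit (t₂g³ eg²) the orbital term is 0.0Δ₀ = 0 kJ/mol, with no excess pairing.
Low-spin: t₂g⁵ eg⁰, orbital CFSE = -2.0Δ₀ = -774 kJ/mol; plus 2 excess pairs × P = +566 kJ/mol; total -208 kJ/mol.
E(LS) − E(HS) = -208 − (0) = -208 kJ/mol.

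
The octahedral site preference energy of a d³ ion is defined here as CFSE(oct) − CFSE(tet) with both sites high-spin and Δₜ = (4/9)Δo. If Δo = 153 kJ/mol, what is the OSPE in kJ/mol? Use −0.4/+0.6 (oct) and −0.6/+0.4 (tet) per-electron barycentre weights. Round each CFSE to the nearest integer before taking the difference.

In an octahedral site d³ (HS) is t2g^3 e_g^0, giving CFSE(oct) = -1.2Δo = -184 kJ/mol.
Tetrahedral e^2 t2^1 gives -0.8Δₜ = -0.8 × (4/9) × 153 = -54 kJ/mol.
Subtracting, OSPE = -184 − (-54) = -130 kJ/mol.

-130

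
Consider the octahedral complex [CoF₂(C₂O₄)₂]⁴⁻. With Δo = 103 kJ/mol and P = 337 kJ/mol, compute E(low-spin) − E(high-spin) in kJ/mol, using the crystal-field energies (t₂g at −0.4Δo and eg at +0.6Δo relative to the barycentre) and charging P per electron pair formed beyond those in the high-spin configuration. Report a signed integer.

234

Ligand charges: 2×(-1) from F⁻ and 2×(-2) from C₂O₄²⁻ sum to -6; with overall charge -4, Co is +2.
Co sits in group 9; removing 2 electrons leaves Co²⁺ with 9 − 2 = 7 d electrons.
In the high-spin limit (t₂g⁵ eg²) the orbital term is -0.8Δo = -82 kJ/mol, with no excess pairing.
Low-spin t₂g⁶ eg¹ gives -1.8Δo = -185 kJ/mol, but forming 1 extra pair costs 1P = 337 kJ/mol, so E(LS) = -185 + 337 = 152 kJ/mol.
Thus E(LS) − E(HS) = 234 kJ/mol.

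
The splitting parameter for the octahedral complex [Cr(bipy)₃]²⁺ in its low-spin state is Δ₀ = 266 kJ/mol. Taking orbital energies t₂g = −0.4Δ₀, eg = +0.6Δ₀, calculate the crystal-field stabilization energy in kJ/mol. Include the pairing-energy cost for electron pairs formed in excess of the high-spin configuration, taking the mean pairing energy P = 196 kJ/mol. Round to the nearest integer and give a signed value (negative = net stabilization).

bipy is neutral, so the +2 overall charge sits on Cr: oxidation state +2.
Cr sits in group 6; removing 2 electrons leaves Cr²⁺ with 6 − 2 = 4 d electrons.
Configuration: t₂g⁴ eg⁰.
CFSE(orbital) = 4×(-0.4Δ₀) + 0×(0.6Δ₀) = -1.6Δ₀; with Δ₀ = 266 kJ/mol that is -426 kJ/mol.
Relative to high-spin t₂g³ eg¹ (0 paired), the low-spin configuration has 1 additional pair, contributing +1 × 196 = +196 kJ/mol.
Net CFSE = -426 + 196 = -230 kJ/mol.

-230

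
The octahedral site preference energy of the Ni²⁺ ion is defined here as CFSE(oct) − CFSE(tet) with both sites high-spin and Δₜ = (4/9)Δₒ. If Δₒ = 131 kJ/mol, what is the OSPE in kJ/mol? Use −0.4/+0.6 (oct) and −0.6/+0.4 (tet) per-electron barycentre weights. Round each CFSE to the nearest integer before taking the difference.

-110

Ni²⁺: group 10, so d-count = 10 − 2 = 8.
Octahedral (high-spin): t2g^6 e_g^2, CFSE = 6(−0.4) + 2(+0.6) = -1.2Δₒ = -1.2 × 131 = -157 kJ/mol.
Tetrahedral e^4 t2^4 gives -0.8Δₜ = -0.8 × (4/9) × 131 = -47 kJ/mol.
Subtracting, OSPE = -157 − (-47) = -110 kJ/mol.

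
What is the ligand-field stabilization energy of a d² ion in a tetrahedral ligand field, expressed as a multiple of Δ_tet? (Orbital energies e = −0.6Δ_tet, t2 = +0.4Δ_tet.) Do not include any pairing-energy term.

Tetrahedral splitting is small, so the complex is high-spin.
Configuration: e^2 t2^0.
CFSE = 2(-0.6Δ_tet) + 0(0.4Δ_tet) = -1.2Δ_tet + 0.0Δ_tet = -1.2Δ_tet.

-1.2 Δ_tet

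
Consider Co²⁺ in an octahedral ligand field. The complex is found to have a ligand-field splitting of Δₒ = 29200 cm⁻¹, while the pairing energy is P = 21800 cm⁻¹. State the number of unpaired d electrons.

Co sits in group 9; removing 2 electrons leaves Co²⁺ with 9 − 2 = 7 d electrons.
Since Δₒ = 29200 cm⁻¹ > P = 21800 cm⁻¹, the complex adopts the low-spin configuration.
Configuration: t2g^6 e_g^1.
Unpaired electrons: 1.

1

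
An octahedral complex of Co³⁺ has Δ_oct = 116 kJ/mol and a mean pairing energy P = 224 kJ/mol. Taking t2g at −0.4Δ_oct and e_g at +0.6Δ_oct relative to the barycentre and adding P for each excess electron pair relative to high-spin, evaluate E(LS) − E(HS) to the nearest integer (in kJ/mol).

216

Group 9 minus oxidation state +3 gives a d⁶ configuration for Co³⁺.
In the high-spin limit (t2g^4 e_g^2) the orbital term is -0.4Δ_oct = -46 kJ/mol, with no excess pairing.
For low-spin the configuration is t2g^6 e_g^0: orbital energy -2.4 × 116 = -278 kJ/mol, and 2 additional pairs relative to high-spin add 448 kJ/mol, giving 170 kJ/mol.
The difference is 170 − (-46) = 216 kJ/mol, so high-spin lies lower.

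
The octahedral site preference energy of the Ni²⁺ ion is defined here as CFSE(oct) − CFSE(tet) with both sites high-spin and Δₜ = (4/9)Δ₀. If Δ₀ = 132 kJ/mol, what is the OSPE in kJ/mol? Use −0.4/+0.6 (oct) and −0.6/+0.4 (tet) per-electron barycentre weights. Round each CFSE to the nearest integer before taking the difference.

-111

Ni sits in group 10; removing 2 electrons leaves Ni²⁺ with 10 − 2 = 8 d electrons.
Octahedral (high-spin): t2g^6 e_g^2, CFSE = 6(−0.4) + 2(+0.6) = -1.2Δ₀ = -1.2 × 132 = -158 kJ/mol.
Tetrahedral: e^4 t2^4, CFSE = 4(−0.6) + 4(+0.4) = -0.8Δₜ = -0.8 × (4/9) × 132 = -47 kJ/mol.
OSPE = -158 − (-47) = -111 kJ/mol.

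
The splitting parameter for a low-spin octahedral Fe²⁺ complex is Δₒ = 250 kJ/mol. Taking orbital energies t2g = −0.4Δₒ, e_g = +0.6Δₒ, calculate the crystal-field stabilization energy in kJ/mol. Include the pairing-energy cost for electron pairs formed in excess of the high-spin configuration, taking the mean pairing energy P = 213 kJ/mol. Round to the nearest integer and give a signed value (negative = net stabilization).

Fe²⁺: group 8, so d-count = 8 − 2 = 6.
Configuration: t2g^6 e_g^0.
The orbital stabilization is -2.4Δₒ = -2.4 × 250 = -600 kJ/mol.
Pairing penalty: 3 pairs vs 1 in the high-spin reference → 2 extra × P = 426 kJ/mol.
Overall CFSE = -600 + 426 = -174 kJ/mol.

-174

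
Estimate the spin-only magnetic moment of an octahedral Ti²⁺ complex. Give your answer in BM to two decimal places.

Group 4 minus oxidation state +2 gives a d² configuration for Ti²⁺.
Configuration: t2g^2 e_g^0 → 2 unpaired electrons.
μ(spin-only) = √[2(2+2)] = √8 ≈ 2.83 BM.

2.83 BM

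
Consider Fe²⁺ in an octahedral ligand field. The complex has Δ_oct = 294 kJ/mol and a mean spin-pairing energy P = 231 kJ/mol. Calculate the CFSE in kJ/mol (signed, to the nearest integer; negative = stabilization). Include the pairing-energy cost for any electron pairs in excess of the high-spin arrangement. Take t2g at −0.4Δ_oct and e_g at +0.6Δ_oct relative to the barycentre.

-244

Group 8 minus oxidation state +2 gives a d⁶ configuration for Fe²⁺.
Δ_oct > P, so pairing is preferred: the ground state is low-spin.
Configuration: t2g^6 e_g^0.
Orbital CFSE = -2.4Δ_oct = -2.4 × 294 = -706 kJ/mol.
Excess pairs vs high-spin: 3 − 1 = 2; pairing cost = +462 kJ/mol.
Net CFSE = -706 + 462 = -244 kJ/mol.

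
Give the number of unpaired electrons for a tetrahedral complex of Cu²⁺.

Group 11 minus oxidation state +2 gives a d⁹ configuration for Cu²⁺.
Tetrahedral splitting is small, so the complex is high-spin.
Configuration: e^4 t2^5, giving 1 unpaired electron.

1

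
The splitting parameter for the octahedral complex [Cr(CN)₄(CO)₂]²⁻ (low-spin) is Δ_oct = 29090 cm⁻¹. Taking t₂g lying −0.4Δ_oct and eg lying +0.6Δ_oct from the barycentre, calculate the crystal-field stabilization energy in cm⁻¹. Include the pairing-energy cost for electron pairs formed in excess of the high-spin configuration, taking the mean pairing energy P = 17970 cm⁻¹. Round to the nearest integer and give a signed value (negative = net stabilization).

-28574

Ligand charges: 4×(-1) from CN⁻ and 2×(+0) from CO sum to -4; with overall charge -2, Cr is +2.
Cr²⁺: group 6, so d-count = 6 − 2 = 4.
The d⁴ electrons fill as t₂g⁴ eg⁰.
The orbital stabilization is -1.6Δ_oct = -1.6 × 29090 = -46544 cm⁻¹.
Relative to high-spin t₂g³ eg¹ (0 paired), the low-spin configuration has 1 additional pair, contributing +1 × 17970 = +17970 cm⁻¹.
Net CFSE = -46544 + 17970 = -28574 cm⁻¹.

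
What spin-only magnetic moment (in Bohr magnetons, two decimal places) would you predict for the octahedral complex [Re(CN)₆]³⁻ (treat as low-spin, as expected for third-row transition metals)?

2.83 Bohr magnetons

Each CN⁻ contributes -1; 6 × (-1) = -6. With overall charge -3, Re is in the +3 oxidation state.
Re sits in group 7; removing 3 electrons leaves Re³⁺ with 7 − 3 = 4 d electrons.
Configuration: t₂g⁴ eg⁰ → 2 unpaired electrons.
μ(spin-only) = √[2(2+2)] = √8 ≈ 2.83 Bohr magnetons.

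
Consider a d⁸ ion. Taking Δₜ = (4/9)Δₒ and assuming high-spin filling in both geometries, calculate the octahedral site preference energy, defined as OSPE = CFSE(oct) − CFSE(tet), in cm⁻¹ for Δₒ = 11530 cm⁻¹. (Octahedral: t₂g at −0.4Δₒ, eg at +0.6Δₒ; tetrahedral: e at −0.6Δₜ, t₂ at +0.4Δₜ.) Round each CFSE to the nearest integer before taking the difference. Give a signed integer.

-9736

Octahedral high-spin t₂g⁶ eg²: CFSE = -1.2 × 11530 = -13836 cm⁻¹.
In a tetrahedral site the filling is e⁴ t₂⁴: CFSE(tet) = -0.8Δₜ = -0.8 × (4/9)(11530) = -4100 cm⁻¹.
OSPE = -13836 − (-4100) = -9736 cm⁻¹.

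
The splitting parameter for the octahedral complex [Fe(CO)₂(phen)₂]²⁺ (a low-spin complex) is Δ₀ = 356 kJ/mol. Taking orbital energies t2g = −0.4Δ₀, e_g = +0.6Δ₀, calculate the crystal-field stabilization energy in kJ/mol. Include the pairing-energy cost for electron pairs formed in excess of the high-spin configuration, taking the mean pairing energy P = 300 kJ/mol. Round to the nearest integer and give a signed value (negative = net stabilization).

-254

Ligand charges: 2×(+0) from CO and 2×(+0) from phen sum to +0; with overall charge +2, Fe is +2.
Fe is in group 8, so Fe²⁺ is d⁶ (8 − 2 = 6).
Electron filling gives t2g^6 e_g^0.
CFSE(orbital) = 6×(-0.4Δ₀) + 0×(0.6Δ₀) = -2.4Δ₀; with Δ₀ = 356 kJ/mol that is -854 kJ/mol.
Relative to high-spin t2g^4 e_g^2 (1 paired), the low-spin configuration has 2 additional pairs, contributing +2 × 300 = +600 kJ/mol.
Overall CFSE = -854 + 600 = -254 kJ/mol.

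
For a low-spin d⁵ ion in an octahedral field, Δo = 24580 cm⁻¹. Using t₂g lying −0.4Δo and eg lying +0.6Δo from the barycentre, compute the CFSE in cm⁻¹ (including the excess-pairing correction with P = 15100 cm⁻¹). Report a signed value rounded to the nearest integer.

Configuration: t₂g⁵ eg⁰.
Orbital CFSE = 5(-0.4) + 0(0.6) = -2.0Δo = -2.0 × 24580 = -49160 cm⁻¹.
High-spin d⁵ would be t₂g³ eg² with 0 pairs; low-spin has 2, so 2 excess pairs cost +2P = +30200 cm⁻¹.
Net CFSE = -49160 + 30200 = -18960 cm⁻¹.

-18960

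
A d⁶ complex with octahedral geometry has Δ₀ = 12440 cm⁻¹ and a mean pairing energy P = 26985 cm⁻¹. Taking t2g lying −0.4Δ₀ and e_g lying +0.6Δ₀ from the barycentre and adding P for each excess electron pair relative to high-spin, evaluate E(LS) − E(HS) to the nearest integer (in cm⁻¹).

High-spin: t2g^4 e_g^2, CFSE = -0.4Δ₀ = -4976 cm⁻¹.
Low-spin: t2g^6 e_g^0, orbital CFSE = -2.4Δ₀ = -29856 cm⁻¹; plus 2 excess pairs × P = +53970 cm⁻¹; total 24114 cm⁻¹.
The difference is 24114 − (-4976) = 29090 cm⁻¹, so high-spin lies lower.

29090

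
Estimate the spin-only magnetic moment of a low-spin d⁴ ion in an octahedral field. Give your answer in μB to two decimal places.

2.83 μB

Configuration: t2g^4 e_g^0 → 2 unpaired electrons.
μ(spin-only) = √[2(2+2)] = √8 ≈ 2.83 μB.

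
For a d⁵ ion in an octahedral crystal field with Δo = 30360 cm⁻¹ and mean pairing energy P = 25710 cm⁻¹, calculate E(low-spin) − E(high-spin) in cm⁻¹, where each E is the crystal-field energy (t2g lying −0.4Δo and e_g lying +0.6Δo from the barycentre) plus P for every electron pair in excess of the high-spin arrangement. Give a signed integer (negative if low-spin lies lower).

-9300

High-spin d⁵ fills as t2g^3 e_g^2 with CFSE 3(−0.4) + 2(+0.6) = 0.0Δo = 0 cm⁻¹.
Low-spin: t2g^5 e_g^0, orbital CFSE = -2.0Δo = -60720 cm⁻¹; plus 2 excess pairs × P = +51420 cm⁻¹; total -9300 cm⁻¹.
The difference is -9300 − (0) = -9300 cm⁻¹, so low-spin lies lower.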